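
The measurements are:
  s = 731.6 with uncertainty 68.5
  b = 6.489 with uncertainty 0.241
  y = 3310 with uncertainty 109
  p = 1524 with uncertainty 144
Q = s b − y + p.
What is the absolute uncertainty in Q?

511

Let w = s·b = 4747. δw/w = √((1·δs/s)² + (1·δb/b)²) = √(0.00877 + 0.00138) = 0.101, so δw = 478.
Q = w − y + p: δQ = √(δw² + δy² + δp²) = √(2.29e+05 + 11900 + 20700) = 511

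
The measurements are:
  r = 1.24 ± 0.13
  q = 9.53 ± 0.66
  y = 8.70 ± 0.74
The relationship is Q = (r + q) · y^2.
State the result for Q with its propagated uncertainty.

815 ± 148

Let u = r + q = 10.8. δu = √(δr² + δq²) = √(0.0169 + 0.436) = 0.673, so δu/u = 0.0625.
Q is then a monomial in u, y:
δQ/Q = √((δu/u)² + (2·δy/y)²) = √(0.00390 + 0.0289) = 0.181
Q = 815, so δQ = 0.181 × 815 = 148.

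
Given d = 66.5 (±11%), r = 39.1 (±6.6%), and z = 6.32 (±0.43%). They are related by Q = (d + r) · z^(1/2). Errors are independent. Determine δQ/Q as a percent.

Let u = d + r = 106. δu = √(δd² + δr²) = √(53.5 + 6.66) = 7.76, so δu/u = 0.0735.
Q is then a monomial in u, z:
δQ/Q = √((δu/u)² + (½·δz/z)²) = √(0.00540 + 4.62e-06) = 0.0735

7.35%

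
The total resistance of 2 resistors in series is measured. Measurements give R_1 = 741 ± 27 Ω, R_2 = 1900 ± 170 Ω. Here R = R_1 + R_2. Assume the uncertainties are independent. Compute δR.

172 Ω

Each term contributes (cᵢ δxᵢ)² to (δR)²:
  (δR_1)² = 729;  (δR_2)² = 28900
δR = √(29600) = 172 Ω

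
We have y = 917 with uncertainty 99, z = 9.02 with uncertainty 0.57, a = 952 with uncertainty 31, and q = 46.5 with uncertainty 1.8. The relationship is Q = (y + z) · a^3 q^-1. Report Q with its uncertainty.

(1.72 ± 0.258) × 10^10

Let u = y + z = 926. δu = √(δy² + δz²) = √(9800 + 0.325) = 99.0, so δu/u = 0.107.
Q is then a monomial in u, a, q:
δQ/Q = √((δu/u)² + (3·δa/a)² + (-1·δq/q)²) = √(0.0114 + 0.00954 + 0.00150) = 0.150
Q = 1.72e+10, so δQ = 0.150 × 1.72e+10 = 2.58e+09.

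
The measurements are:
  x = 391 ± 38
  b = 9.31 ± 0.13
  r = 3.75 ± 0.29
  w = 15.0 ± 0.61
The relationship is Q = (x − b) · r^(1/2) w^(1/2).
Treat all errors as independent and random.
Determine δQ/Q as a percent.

10.9%

Let u = x − b = 382. δu = √(δx² + δb²) = √(1440 + 0.0169) = 38.0, so δu/u = 0.0996.
Q is then a monomial in u, r, w:
δQ/Q = √((δu/u)² + (½·δr/r)² + (½·δw/w)²) = √(0.00991 + 0.00150 + 0.000413) = 0.109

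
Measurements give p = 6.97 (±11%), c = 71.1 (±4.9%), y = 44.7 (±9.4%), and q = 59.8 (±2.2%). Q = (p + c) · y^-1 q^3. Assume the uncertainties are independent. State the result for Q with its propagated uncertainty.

Let u = p + c = 78.1. δu = √(δp² + δc²) = √(0.588 + 12.1) = 3.57, so δu/u = 0.0457.
Q is then a monomial in u, y, q:
δQ/Q = √((δu/u)² + (-1·δy/y)² + (3·δq/q)²) = √(0.00209 + 0.00884 + 0.00436) = 0.124
Q = 3.73e+05, so δQ = 0.124 × 3.73e+05 = 46200.

(3.73 ± 0.462) × 10^5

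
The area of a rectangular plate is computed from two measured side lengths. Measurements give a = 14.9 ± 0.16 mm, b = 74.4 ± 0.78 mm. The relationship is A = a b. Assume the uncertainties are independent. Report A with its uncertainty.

Each factor contributes (exponent × relative error)² to (δA/A)²:
  (1·δa/a)² = (1×0.0107)² = 0.000115;  (1·δb/b)² = (1×0.0105)² = 0.000110
δA/A = √(0.000225) = 0.0150
A = 1110 mm^2, so δA = 0.0150 × 1110 = 16.6 mm^2.

1110 ± 16.6 mm^2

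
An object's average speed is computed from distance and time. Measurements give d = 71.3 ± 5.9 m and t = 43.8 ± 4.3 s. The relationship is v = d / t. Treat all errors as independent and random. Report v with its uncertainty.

Since v is a product/quotient, work with relative uncertainties:
  (1·δd/d)² = (1×0.0827)² = 0.00685;  (-1·δt/t)² = (-1×0.0982)² = 0.00964
δv/v = √(0.0165) = 0.128
v = 1.63 m/s, so δv = 0.128 × 1.63 = 0.209 m/s.

1.63 ± 0.209 m/s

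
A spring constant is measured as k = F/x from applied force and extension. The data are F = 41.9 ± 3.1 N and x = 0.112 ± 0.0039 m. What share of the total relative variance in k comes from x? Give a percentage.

18.1%

(δk/k)² = (1·δF/F)² + (-1·δx/x)²
  F term: (1×0.0740)² = 0.00547
  x term: (-1×0.0348)² = 0.00121
Total = 0.00669. Share from x = 0.00121/0.00669 = 0.181.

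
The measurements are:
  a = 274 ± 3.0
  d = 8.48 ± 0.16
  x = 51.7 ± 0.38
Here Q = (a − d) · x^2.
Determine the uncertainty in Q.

13200

Let u = a − d = 266. δu = √(δa² + δd²) = √(9.00 + 0.0256) = 3.00, so δu/u = 0.0113.
Q is then a monomial in u, x:
δQ/Q = √((δu/u)² + (2·δx/x)²) = √(0.000128 + 0.000216) = 0.0186
Q = 7.1e+05, so δQ = 0.0186 × 7.1e+05 = 13200.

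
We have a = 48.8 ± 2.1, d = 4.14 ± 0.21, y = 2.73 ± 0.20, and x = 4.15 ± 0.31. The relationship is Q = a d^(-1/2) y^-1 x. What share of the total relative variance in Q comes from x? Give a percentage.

(δQ/Q)² = (1·δa/a)² + (−½·δd/d)² + (-1·δy/y)² + (1·δx/x)²
  a term: (1×0.0430)² = 0.00185
  d term: (-0.5×0.0507)² = 0.000643
  y term: (-1×0.0733)² = 0.00537
  x term: (1×0.0747)² = 0.00558
Total = 0.0134. Share from x = 0.00558/0.0134 = 0.415.

41.5%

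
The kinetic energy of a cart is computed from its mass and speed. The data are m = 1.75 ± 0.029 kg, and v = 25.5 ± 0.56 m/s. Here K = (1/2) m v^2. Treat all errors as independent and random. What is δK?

26.7 J

K is a product of powers, so relative uncertainties combine in quadrature:
  (1·δm/m)² = (1×0.0166)² = 0.000275;  (2·δv/v)² = (2×0.0220)² = 0.00193
δK/K = √(0.00220) = 0.0469
K = 569 J, so δK = 0.0469 × 569 = 26.7 J.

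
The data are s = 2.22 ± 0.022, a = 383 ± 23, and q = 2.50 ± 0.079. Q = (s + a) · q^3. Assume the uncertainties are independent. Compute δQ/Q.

Let u = s + a = 385. δu = √(δs² + δa²) = √(0.000484 + 529) = 23.0, so δu/u = 0.0597.
Q is then a monomial in u, q:
δQ/Q = √((δu/u)² + (3·δq/q)²) = √(0.00356 + 0.00899) = 0.112

0.112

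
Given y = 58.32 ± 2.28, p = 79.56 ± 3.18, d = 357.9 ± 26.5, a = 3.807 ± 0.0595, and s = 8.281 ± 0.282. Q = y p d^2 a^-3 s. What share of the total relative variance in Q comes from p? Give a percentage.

5.62%

(δQ/Q)² = (1·δy/y)² + (1·δp/p)² + (2·δd/d)² + (-3·δa/a)² + (1·δs/s)²
  y term: (1×0.0391)² = 0.00153
  p term: (1×0.0400)² = 0.00160
  d term: (2×0.0740)² = 0.0219
  a term: (-3×0.0156)² = 0.00220
  s term: (1×0.0341)² = 0.00116
Total = 0.0284. Share from p = 0.00160/0.0284 = 0.0562.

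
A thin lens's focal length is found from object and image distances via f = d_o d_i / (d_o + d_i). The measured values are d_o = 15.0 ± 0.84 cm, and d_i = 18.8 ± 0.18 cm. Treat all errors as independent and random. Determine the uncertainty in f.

∂f/∂d_o = (d_i/(d_o+d_i))² = 0.309;  ∂f/∂d_i = (d_o/(d_o+d_i))² = 0.197
δf = √((∂f/∂d_o · δd_o)² + (∂f/∂d_i · δd_i)²) = √(0.0675 + 0.00126) = 0.262 cm

0.262 cm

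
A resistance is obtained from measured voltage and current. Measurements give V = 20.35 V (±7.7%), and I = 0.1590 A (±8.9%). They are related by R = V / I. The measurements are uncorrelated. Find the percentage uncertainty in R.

11.8%

For a monomial R ∝ V, I^-1, fractional errors add in quadrature:
  (1·δV/V)² = (1×0.0770)² = 0.00593;  (-1·δI/I)² = (-1×0.0890)² = 0.00792
δR/R = √(0.0139) = 0.118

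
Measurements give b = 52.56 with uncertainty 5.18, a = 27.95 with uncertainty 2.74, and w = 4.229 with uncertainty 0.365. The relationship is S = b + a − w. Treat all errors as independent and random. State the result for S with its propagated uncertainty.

76.28 ± 5.87

Sums and differences: (δS)² = Σ (cᵢ δxᵢ)².
  (δb)² = 26.8;  (δa)² = 7.51;  (δw)² = 0.133
δS = √(34.5) = 5.87
S = 76.28.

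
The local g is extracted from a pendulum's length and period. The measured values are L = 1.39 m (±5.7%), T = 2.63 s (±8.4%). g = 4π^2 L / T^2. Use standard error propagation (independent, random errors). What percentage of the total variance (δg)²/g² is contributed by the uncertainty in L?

10.3%

(δg/g)² = (1·δL/L)² + (-2·δT/T)²
  L term: (1×0.0570)² = 0.00325
  T term: (-2×0.0840)² = 0.0282
Total = 0.0315. Share from L = 0.00325/0.0315 = 0.103.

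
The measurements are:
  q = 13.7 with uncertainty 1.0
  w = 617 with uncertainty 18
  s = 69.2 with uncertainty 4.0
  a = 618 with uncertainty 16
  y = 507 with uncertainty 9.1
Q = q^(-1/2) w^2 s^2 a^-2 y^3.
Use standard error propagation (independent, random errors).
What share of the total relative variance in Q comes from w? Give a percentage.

14.4%

(δQ/Q)² = (−½·δq/q)² + (2·δw/w)² + (2·δs/s)² + (-2·δa/a)² + (3·δy/y)²
  q term: (-0.5×0.0730)² = 0.00133
  w term: (2×0.0292)² = 0.00340
  s term: (2×0.0578)² = 0.0134
  a term: (-2×0.0259)² = 0.00268
  y term: (3×0.0179)² = 0.00290
Total = 0.0237. Share from w = 0.00340/0.0237 = 0.144.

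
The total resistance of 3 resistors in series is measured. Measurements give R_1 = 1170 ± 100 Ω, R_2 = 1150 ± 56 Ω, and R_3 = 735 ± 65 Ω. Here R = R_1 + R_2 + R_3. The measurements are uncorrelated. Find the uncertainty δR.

R is a linear combination, so absolute uncertainties add in quadrature:
  (δR_1)² = 10000;  (δR_2)² = 3140;  (δR_3)² = 4220
δR = √(17400) = 132 Ω

132 Ω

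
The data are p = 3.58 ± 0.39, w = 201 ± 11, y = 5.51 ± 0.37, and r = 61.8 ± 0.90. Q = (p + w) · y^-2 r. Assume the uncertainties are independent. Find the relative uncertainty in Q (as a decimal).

0.145

Let u = p + w = 205. δu = √(δp² + δw²) = √(0.152 + 121) = 11.0, so δu/u = 0.0538.
Q is then a monomial in u, y, r:
δQ/Q = √((δu/u)² + (-2·δy/y)² + (1·δr/r)²) = √(0.00289 + 0.0180 + 0.000212) = 0.145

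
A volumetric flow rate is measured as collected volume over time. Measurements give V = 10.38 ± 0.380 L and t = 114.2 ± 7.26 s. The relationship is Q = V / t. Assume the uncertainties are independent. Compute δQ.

0.00667 L/s

Products/powers → add relative errors in quadrature, weighted by exponent:
  (1·δV/V)² = (1×0.0366)² = 0.00134;  (-1·δt/t)² = (-1×0.0636)² = 0.00404
δQ/Q = √(0.00538) = 0.0734
Q = 0.09089 L/s, so δQ = 0.0734 × 0.09089 = 0.00667 L/s.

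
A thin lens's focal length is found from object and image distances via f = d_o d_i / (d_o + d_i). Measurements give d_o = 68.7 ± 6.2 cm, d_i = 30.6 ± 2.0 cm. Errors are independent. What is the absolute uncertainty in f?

1.12 cm

∂f/∂d_o = (d_i/(d_o+d_i))² = 0.0950;  ∂f/∂d_i = (d_o/(d_o+d_i))² = 0.479
δf = √((∂f/∂d_o · δd_o)² + (∂f/∂d_i · δd_i)²) = √(0.347 + 0.916) = 1.12 cm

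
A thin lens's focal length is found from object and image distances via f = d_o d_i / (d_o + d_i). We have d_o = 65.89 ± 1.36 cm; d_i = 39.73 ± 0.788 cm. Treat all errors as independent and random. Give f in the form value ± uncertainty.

24.79 ± 0.362 cm

∂f/∂d_o = (d_i/(d_o+d_i))² = 0.141;  ∂f/∂d_i = (d_o/(d_o+d_i))² = 0.389
δf = √((∂f/∂d_o · δd_o)² + (∂f/∂d_i · δd_i)²) = √(0.0370 + 0.0940) = 0.362 cm
f = 24.79 cm.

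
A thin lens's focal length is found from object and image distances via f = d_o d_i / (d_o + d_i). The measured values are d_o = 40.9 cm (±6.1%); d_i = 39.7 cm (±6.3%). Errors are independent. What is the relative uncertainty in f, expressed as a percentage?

∂f/∂d_o = (d_i/(d_o+d_i))² = 0.243;  ∂f/∂d_i = (d_o/(d_o+d_i))² = 0.257
δf = √((∂f/∂d_o · δd_o)² + (∂f/∂d_i · δd_i)²) = √(0.366 + 0.415) = 0.884 cm
f = 20.1 cm, so δf/f = 0.884/20.1 = 0.0439.

4.39%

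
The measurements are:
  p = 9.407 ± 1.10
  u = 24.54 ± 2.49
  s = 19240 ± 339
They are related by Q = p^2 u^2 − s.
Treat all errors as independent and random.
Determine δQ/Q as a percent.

48.5%

Let w = p^2·u^2 = 53290. δw/w = √((2·δp/p)² + (2·δu/u)²) = √(0.0547 + 0.0412) = 0.310, so δw = 16500.
Q = w − s: δQ = √(δw² + δs²) = √(2.72e+08 + 1.15e+05) = 16500
Q = 34050, so δQ/Q = 16500/34050 = 0.485.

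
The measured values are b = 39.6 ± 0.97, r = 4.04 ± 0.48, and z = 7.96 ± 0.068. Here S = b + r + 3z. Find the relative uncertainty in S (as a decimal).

0.0163

Sums and differences: (δS)² = Σ (cᵢ δxᵢ)².
  (δb)² = 0.941;  (δr)² = 0.230;  (3·δz)² = 0.0416
δS = √(1.21) = 1.10
S = 67.5, so δS/S = 1.10/67.5 = 0.0163.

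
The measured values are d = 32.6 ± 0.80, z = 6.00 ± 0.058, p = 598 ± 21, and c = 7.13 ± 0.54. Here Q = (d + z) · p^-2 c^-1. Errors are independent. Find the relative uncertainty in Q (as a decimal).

Let u = d + z = 38.6. δu = √(δd² + δz²) = √(0.640 + 0.00336) = 0.802, so δu/u = 0.0208.
Q is then a monomial in u, p, c:
δQ/Q = √((δu/u)² + (-2·δp/p)² + (-1·δc/c)²) = √(0.000432 + 0.00493 + 0.00574) = 0.105

0.105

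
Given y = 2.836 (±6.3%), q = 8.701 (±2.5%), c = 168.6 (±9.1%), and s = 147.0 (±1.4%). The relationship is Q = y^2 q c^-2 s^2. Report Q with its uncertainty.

53.20 ± 11.9

For a monomial Q ∝ y^2, q, c^-2, s^2, fractional errors add in quadrature:
  (2·δy/y)² = (2×0.0630)² = 0.0159;  (1·δq/q)² = (1×0.0250)² = 0.000625;  (-2·δc/c)² = (-2×0.0910)² = 0.0331;  (2·δs/s)² = (2×0.0140)² = 0.000784
δQ/Q = √(0.0504) = 0.225
Q = 53.20, so δQ = 0.225 × 53.20 = 11.9.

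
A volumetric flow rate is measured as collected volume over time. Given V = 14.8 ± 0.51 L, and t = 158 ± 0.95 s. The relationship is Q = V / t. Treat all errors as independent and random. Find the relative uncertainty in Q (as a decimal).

For a monomial Q ∝ V, t^-1, fractional errors add in quadrature:
  (1·δV/V)² = (1×0.0345)² = 0.00119;  (-1·δt/t)² = (-1×0.00601)² = 3.62e-05
δQ/Q = √(0.00122) = 0.0350

0.0350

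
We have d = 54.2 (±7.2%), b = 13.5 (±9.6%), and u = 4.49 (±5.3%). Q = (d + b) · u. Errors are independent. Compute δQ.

24.5

Let w = d + b = 67.7. δw = √(δd² + δb²) = √(15.2 + 1.68) = 4.11, so δw/w = 0.0607.
Q is then a monomial in w, u:
δQ/Q = √((δw/w)² + (1·δu/u)²) = √(0.00369 + 0.00281) = 0.0806
Q = 304, so δQ = 0.0806 × 304 = 24.5.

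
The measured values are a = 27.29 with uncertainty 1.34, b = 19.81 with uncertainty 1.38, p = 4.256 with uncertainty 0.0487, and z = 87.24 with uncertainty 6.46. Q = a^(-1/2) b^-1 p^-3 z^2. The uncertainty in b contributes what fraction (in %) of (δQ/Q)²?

17.0%

(δQ/Q)² = (−½·δa/a)² + (-1·δb/b)² + (-3·δp/p)² + (2·δz/z)²
  a term: (-0.5×0.0491)² = 0.000603
  b term: (-1×0.0697)² = 0.00485
  p term: (-3×0.0114)² = 0.00118
  z term: (2×0.0740)² = 0.0219
Total = 0.0286. Share from b = 0.00485/0.0286 = 0.170.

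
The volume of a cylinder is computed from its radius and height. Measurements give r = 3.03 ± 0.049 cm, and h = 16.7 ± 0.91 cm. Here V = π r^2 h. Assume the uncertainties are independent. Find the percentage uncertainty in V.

V is a product of powers, so relative uncertainties combine in quadrature:
  (2·δr/r)² = (2×0.0162)² = 0.00105;  (1·δh/h)² = (1×0.0545)² = 0.00297
δV/V = √(0.00402) = 0.0634

6.34%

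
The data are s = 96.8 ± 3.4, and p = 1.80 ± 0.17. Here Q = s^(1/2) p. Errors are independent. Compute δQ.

Products/powers → add relative errors in quadrature, weighted by exponent:
  (½·δs/s)² = (0.5×0.0351)² = 0.000308;  (1·δp/p)² = (1×0.0944)² = 0.00892
δQ/Q = √(0.00923) = 0.0961
Q = 17.7, so δQ = 0.0961 × 17.7 = 1.70.

1.70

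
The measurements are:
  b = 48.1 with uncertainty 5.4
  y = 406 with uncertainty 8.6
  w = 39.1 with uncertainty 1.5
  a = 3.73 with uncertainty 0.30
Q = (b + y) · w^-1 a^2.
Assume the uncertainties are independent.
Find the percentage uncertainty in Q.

Let u = b + y = 454. δu = √(δb² + δy²) = √(29.2 + 74.0) = 10.2, so δu/u = 0.0224.
Q is then a monomial in u, w, a:
δQ/Q = √((δu/u)² + (-1·δw/w)² + (2·δa/a)²) = √(0.000500 + 0.00147 + 0.0259) = 0.167

16.7%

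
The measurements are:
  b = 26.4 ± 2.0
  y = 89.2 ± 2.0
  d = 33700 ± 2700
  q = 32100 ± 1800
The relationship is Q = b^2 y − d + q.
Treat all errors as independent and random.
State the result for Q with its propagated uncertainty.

Let p = b^2·y = 62200. δp/p = √((2·δb/b)² + (1·δy/y)²) = √(0.0230 + 0.000503) = 0.153, so δp = 9520.
Q = p − d + q: δQ = √(δp² + δd² + δq²) = √(9.07e+07 + 7.29e+06 + 3.24e+06) = 10100
Q = 60600.

60600 ± 10100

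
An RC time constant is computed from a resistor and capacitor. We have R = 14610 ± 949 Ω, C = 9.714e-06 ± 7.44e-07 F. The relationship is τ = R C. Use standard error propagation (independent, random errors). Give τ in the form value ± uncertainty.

0.1419 ± 0.0143 s

For a monomial τ ∝ R, C, fractional errors add in quadrature:
  (1·δR/R)² = (1×0.0650)² = 0.00422;  (1·δC/C)² = (1×0.0766)² = 0.00587
δτ/τ = √(0.0101) = 0.100
τ = 0.1419 s, so δτ = 0.100 × 0.1419 = 0.0143 s.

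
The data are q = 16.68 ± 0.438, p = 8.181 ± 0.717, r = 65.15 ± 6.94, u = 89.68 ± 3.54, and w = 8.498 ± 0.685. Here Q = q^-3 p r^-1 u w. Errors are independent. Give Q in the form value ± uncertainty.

0.02062 ± 0.00376

Products/powers → add relative errors in quadrature, weighted by exponent:
  (-3·δq/q)² = (-3×0.0263)² = 0.00621;  (1·δp/p)² = (1×0.0876)² = 0.00768;  (-1·δr/r)² = (-1×0.107)² = 0.0113;  (1·δu/u)² = (1×0.0395)² = 0.00156;  (1·δw/w)² = (1×0.0806)² = 0.00650
δQ/Q = √(0.0333) = 0.182
Q = 0.02062, so δQ = 0.182 × 0.02062 = 0.00376.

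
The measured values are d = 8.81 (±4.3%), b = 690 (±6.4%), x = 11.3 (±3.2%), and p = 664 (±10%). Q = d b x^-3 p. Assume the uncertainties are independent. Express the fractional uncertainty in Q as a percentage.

15.9%

Q is a product of powers, so relative uncertainties combine in quadrature:
  (1·δd/d)² = (1×0.0430)² = 0.00185;  (1·δb/b)² = (1×0.0640)² = 0.00410;  (-3·δx/x)² = (-3×0.0320)² = 0.00922;  (1·δp/p)² = (1×0.100)² = 0.0100
δQ/Q = √(0.0252) = 0.159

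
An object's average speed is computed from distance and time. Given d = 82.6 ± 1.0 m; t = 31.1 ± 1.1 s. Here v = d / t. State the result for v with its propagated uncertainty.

Each factor contributes (exponent × relative error)² to (δv/v)²:
  (1·δd/d)² = (1×0.0121)² = 0.000147;  (-1·δt/t)² = (-1×0.0354)² = 0.00125
δv/v = √(0.00140) = 0.0374
v = 2.66 m/s, so δv = 0.0374 × 2.66 = 0.0993 m/s.

2.66 ± 0.0993 m/s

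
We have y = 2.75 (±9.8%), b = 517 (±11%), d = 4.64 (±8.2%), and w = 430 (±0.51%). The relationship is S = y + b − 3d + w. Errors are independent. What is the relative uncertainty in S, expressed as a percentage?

6.08%

Each term contributes (cᵢ δxᵢ)² to (δS)²:
  (δy)² = 0.0726;  (δb)² = 3230;  (3·δd)² = 1.30;  (δw)² = 4.81
δS = √(3240) = 56.9
S = 936, so δS/S = 56.9/936 = 0.0608.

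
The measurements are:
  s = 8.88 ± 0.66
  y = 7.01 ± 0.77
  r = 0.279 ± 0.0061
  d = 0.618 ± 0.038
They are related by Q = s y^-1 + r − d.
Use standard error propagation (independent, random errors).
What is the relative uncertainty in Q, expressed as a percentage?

Let p = s·y^-1 = 1.27. δp/p = √((1·δs/s)² + (-1·δy/y)²) = √(0.00552 + 0.0121) = 0.133, so δp = 0.168.
Q = p + r − d: δQ = √(δp² + δr² + δd²) = √(0.0282 + 3.72e-05 + 0.00144) = 0.172
Q = 0.928, so δQ/Q = 0.172/0.928 = 0.186.

18.6%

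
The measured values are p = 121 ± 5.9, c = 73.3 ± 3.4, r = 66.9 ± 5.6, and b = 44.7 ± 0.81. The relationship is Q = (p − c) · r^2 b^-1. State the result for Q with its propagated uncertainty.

Let u = p − c = 47.7. δu = √(δp² + δc²) = √(34.8 + 11.6) = 6.81, so δu/u = 0.143.
Q is then a monomial in u, r, b:
δQ/Q = √((δu/u)² + (2·δr/r)² + (-1·δb/b)²) = √(0.0204 + 0.0280 + 0.000328) = 0.221
Q = 4780, so δQ = 0.221 × 4780 = 1050.

4780 ± 1050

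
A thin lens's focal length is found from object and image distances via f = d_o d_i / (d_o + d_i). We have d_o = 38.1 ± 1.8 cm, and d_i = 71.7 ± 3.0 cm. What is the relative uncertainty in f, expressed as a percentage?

3.41%

∂f/∂d_o = (d_i/(d_o+d_i))² = 0.426;  ∂f/∂d_i = (d_o/(d_o+d_i))² = 0.120
δf = √((∂f/∂d_o · δd_o)² + (∂f/∂d_i · δd_i)²) = √(0.589 + 0.130) = 0.848 cm
f = 24.9 cm, so δf/f = 0.848/24.9 = 0.0341.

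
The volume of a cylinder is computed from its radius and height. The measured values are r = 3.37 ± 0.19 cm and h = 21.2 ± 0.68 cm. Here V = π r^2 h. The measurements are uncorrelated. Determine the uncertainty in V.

88.7 cm^3

For a monomial V ∝ r^2, h, fractional errors add in quadrature:
  (2·δr/r)² = (2×0.0564)² = 0.0127;  (1·δh/h)² = (1×0.0321)² = 0.00103
δV/V = √(0.0137) = 0.117
V = 756 cm^3, so δV = 0.117 × 756 = 88.7 cm^3.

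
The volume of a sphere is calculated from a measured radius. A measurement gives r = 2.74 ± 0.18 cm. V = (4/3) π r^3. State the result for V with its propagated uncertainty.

V ∝ r^3, so δV/V = |3| · δr/r = 3 × 0.0657 = 0.197.
V = 86.2 cm^3, so δV = 0.197 × 86.2 = 17.0 cm^3.

86.2 ± 17.0 cm^3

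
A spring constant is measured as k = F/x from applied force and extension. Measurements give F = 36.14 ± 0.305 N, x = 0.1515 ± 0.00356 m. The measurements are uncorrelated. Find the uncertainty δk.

5.96 N/m

k is a product of powers, so relative uncertainties combine in quadrature:
  (1·δF/F)² = (1×0.00844)² = 7.12e-05;  (-1·δx/x)² = (-1×0.0235)² = 0.000552
δk/k = √(0.000623) = 0.0250
k = 238.5 N/m, so δk = 0.0250 × 238.5 = 5.96 N/m.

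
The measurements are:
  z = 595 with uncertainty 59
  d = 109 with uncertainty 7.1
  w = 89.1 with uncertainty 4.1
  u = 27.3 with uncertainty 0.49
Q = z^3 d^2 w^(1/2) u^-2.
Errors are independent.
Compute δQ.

Products/powers → add relative errors in quadrature, weighted by exponent:
  (3·δz/z)² = (3×0.0992)² = 0.0885;  (2·δd/d)² = (2×0.0651)² = 0.0170;  (½·δw/w)² = (0.5×0.0460)² = 0.000529;  (-2·δu/u)² = (-2×0.0179)² = 0.00129
δQ/Q = √(0.107) = 0.328
Q = 3.17e+10, so δQ = 0.328 × 3.17e+10 = 1.04e+10.

1.04e+10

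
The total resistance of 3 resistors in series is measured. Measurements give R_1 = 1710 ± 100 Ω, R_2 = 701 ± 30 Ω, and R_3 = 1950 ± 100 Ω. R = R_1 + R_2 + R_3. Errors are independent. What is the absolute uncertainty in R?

Sums and differences: (δR)² = Σ (cᵢ δxᵢ)².
  (δR_1)² = 10000;  (δR_2)² = 900;  (δR_3)² = 10000
δR = √(20900) = 145 Ω

145 Ω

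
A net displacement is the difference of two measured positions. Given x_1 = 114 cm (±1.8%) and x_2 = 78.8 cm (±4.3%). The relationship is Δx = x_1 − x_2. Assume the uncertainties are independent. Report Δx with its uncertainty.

35.2 ± 3.96 cm

For a sum/difference, combine absolute errors in quadrature:
  (δx_1)² = 4.21;  (δx_2)² = 11.5
δΔx = √(15.7) = 3.96 cm
Δx = 35.2 cm.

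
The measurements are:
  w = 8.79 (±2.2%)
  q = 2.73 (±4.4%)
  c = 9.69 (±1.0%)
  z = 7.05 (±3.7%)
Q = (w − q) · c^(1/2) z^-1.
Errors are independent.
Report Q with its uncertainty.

Let u = w − q = 6.06. δu = √(δw² + δq²) = √(0.0374 + 0.0144) = 0.228, so δu/u = 0.0376.
Q is then a monomial in u, c, z:
δQ/Q = √((δu/u)² + (½·δc/c)² + (-1·δz/z)²) = √(0.00141 + 2.5e-05 + 0.00137) = 0.0530
Q = 2.68, so δQ = 0.0530 × 2.68 = 0.142.

2.68 ± 0.142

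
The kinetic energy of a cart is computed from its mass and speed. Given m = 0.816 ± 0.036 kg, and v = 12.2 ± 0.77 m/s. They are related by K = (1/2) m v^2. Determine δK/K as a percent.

13.4%

Relative error in a monomial: (δK/K)² = Σ (nᵢ · δxᵢ/xᵢ)².
  (1·δm/m)² = (1×0.0441)² = 0.00195;  (2·δv/v)² = (2×0.0631)² = 0.0159
δK/K = √(0.0179) = 0.134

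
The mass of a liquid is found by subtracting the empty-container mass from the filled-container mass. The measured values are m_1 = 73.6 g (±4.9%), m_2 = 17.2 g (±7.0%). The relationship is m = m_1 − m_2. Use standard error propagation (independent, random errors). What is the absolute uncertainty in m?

m is a linear combination, so absolute uncertainties add in quadrature:
  (δm_1)² = 13.0;  (δm_2)² = 1.45
δm = √(14.5) = 3.80 g

3.80 g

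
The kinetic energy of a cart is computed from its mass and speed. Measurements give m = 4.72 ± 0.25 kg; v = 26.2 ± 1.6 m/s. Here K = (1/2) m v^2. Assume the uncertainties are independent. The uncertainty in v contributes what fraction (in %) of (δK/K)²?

(δK/K)² = (1·δm/m)² + (2·δv/v)²
  m term: (1×0.0530)² = 0.00281
  v term: (2×0.0611)² = 0.0149
Total = 0.0177. Share from v = 0.0149/0.0177 = 0.842.

84.2%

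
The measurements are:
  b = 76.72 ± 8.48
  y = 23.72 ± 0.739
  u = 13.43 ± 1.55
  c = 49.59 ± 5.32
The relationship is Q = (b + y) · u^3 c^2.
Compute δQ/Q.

Let w = b + y = 100.4. δw = √(δb² + δy²) = √(71.9 + 0.546) = 8.51, so δw/w = 0.0847.
Q is then a monomial in w, u, c:
δQ/Q = √((δw/w)² + (3·δu/u)² + (2·δc/c)²) = √(0.00718 + 0.120 + 0.0460) = 0.416

0.416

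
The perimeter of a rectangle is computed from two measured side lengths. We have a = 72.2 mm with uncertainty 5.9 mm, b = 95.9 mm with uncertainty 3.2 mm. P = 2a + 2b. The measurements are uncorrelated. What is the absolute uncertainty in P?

P is a linear combination, so absolute uncertainties add in quadrature:
  (2·δa)² = 139;  (2·δb)² = 41.0
δP = √(180) = 13.4 mm

13.4 mm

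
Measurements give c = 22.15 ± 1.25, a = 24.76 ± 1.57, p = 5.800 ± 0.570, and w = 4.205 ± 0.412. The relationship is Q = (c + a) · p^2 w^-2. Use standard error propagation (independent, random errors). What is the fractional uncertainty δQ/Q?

Let u = c + a = 46.91. δu = √(δc² + δa²) = √(1.56 + 2.46) = 2.01, so δu/u = 0.0428.
Q is then a monomial in u, p, w:
δQ/Q = √((δu/u)² + (2·δp/p)² + (-2·δw/w)²) = √(0.00183 + 0.0386 + 0.0384) = 0.281

0.281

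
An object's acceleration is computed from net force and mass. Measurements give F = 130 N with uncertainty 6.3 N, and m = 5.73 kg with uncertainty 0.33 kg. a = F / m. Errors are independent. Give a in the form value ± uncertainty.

22.7 ± 1.71 m/s^2

Since a is a product/quotient, work with relative uncertainties:
  (1·δF/F)² = (1×0.0485)² = 0.00235;  (-1·δm/m)² = (-1×0.0576)² = 0.00332
δa/a = √(0.00567) = 0.0753
a = 22.7 m/s^2, so δa = 0.0753 × 22.7 = 1.71 m/s^2.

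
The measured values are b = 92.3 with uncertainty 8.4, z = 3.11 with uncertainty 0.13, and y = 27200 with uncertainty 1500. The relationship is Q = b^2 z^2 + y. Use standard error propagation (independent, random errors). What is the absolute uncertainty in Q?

16600

Let p = b^2·z^2 = 82400. δp/p = √((2·δb/b)² + (2·δz/z)²) = √(0.0331 + 0.00699) = 0.200, so δp = 16500.
Q = p + y: δQ = √(δp² + δy²) = √(2.72e+08 + 2.25e+06) = 16600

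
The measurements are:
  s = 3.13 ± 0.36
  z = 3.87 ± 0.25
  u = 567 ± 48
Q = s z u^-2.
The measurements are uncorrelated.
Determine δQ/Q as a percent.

Products/powers → add relative errors in quadrature, weighted by exponent:
  (1·δs/s)² = (1×0.115)² = 0.0132;  (1·δz/z)² = (1×0.0646)² = 0.00417;  (-2·δu/u)² = (-2×0.0847)² = 0.0287
δQ/Q = √(0.0461) = 0.215

21.5%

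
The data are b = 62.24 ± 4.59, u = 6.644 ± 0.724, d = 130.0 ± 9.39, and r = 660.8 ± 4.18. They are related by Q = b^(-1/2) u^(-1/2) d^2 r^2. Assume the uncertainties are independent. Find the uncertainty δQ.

5.78e+07

Relative error in a monomial: (δQ/Q)² = Σ (nᵢ · δxᵢ/xᵢ)².
  (−½·δb/b)² = (-0.5×0.0737)² = 0.00136;  (−½·δu/u)² = (-0.5×0.109)² = 0.00297;  (2·δd/d)² = (2×0.0722)² = 0.0209;  (2·δr/r)² = (2×0.00633)² = 0.000160
δQ/Q = √(0.0254) = 0.159
Q = 3.629e+08, so δQ = 0.159 × 3.629e+08 = 5.78e+07.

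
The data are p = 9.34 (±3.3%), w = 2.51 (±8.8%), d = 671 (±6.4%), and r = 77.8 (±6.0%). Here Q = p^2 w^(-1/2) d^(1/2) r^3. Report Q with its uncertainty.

Since Q is a product/quotient, work with relative uncertainties:
  (2·δp/p)² = (2×0.0330)² = 0.00436;  (−½·δw/w)² = (-0.5×0.0880)² = 0.00194;  (½·δd/d)² = (0.5×0.0640)² = 0.00102;  (3·δr/r)² = (3×0.0600)² = 0.0324
δQ/Q = √(0.0397) = 0.199
Q = 6.72e+08, so δQ = 0.199 × 6.72e+08 = 1.34e+08.

(6.72 ± 1.34) × 10^8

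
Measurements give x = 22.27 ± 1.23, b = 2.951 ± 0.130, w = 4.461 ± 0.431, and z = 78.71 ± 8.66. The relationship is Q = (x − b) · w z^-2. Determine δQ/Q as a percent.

24.9%

Let u = x − b = 19.32. δu = √(δx² + δb²) = √(1.51 + 0.0169) = 1.24, so δu/u = 0.0640.
Q is then a monomial in u, w, z:
δQ/Q = √((δu/u)² + (1·δw/w)² + (-2·δz/z)²) = √(0.00410 + 0.00933 + 0.0484) = 0.249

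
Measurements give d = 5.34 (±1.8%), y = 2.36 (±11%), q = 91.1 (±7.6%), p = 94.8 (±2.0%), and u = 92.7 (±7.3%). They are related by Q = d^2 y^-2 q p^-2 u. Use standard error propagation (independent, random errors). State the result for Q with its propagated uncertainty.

Relative error in a monomial: (δQ/Q)² = Σ (nᵢ · δxᵢ/xᵢ)².
  (2·δd/d)² = (2×0.0180)² = 0.00130;  (-2·δy/y)² = (-2×0.110)² = 0.0484;  (1·δq/q)² = (1×0.0760)² = 0.00578;  (-2·δp/p)² = (-2×0.0200)² = 0.00160;  (1·δu/u)² = (1×0.0730)² = 0.00533
δQ/Q = √(0.0624) = 0.250
Q = 4.81, so δQ = 0.250 × 4.81 = 1.20.

4.81 ± 1.20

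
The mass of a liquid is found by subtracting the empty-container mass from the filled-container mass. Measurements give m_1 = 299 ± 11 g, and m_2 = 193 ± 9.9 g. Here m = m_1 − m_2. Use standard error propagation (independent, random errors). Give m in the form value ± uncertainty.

Sums and differences: (δm)² = Σ (cᵢ δxᵢ)².
  (δm_1)² = 121;  (δm_2)² = 98.0
δm = √(219) = 14.8 g
m = 106 g.

106 ± 14.8 g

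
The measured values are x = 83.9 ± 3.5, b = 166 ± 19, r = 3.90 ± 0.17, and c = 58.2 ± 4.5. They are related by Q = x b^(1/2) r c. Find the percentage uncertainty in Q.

11.4%

For a monomial Q ∝ x, b^(1/2), r, c, fractional errors add in quadrature:
  (1·δx/x)² = (1×0.0417)² = 0.00174;  (½·δb/b)² = (0.5×0.114)² = 0.00328;  (1·δr/r)² = (1×0.0436)² = 0.00190;  (1·δc/c)² = (1×0.0773)² = 0.00598
δQ/Q = √(0.0129) = 0.114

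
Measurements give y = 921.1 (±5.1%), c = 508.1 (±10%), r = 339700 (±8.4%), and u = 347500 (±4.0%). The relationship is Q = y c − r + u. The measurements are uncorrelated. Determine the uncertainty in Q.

61400

Let p = y·c = 468000. δp/p = √((1·δy/y)² + (1·δc/c)²) = √(0.00260 + 0.0100) = 0.112, so δp = 52500.
Q = p − r + u: δQ = √(δp² + δr² + δu²) = √(2.76e+09 + 8.14e+08 + 1.93e+08) = 61400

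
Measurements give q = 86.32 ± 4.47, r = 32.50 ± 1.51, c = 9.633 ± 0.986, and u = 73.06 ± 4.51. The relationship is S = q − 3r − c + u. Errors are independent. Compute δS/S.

Sums and differences: (δS)² = Σ (cᵢ δxᵢ)².
  (δq)² = 20.0;  (3·δr)² = 20.5;  (δc)² = 0.972;  (δu)² = 20.3
δS = √(61.8) = 7.86
S = 52.25, so δS/S = 7.86/52.25 = 0.150.

0.150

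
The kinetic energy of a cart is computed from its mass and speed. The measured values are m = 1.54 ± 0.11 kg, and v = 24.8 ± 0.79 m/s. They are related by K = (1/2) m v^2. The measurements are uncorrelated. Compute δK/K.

0.0957

For a monomial K ∝ m, v^2, fractional errors add in quadrature:
  (1·δm/m)² = (1×0.0714)² = 0.00510;  (2·δv/v)² = (2×0.0319)² = 0.00406
δK/K = √(0.00916) = 0.0957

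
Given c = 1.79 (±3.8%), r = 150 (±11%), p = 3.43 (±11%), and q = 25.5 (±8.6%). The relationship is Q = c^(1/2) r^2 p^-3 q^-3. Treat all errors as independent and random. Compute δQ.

Products/powers → add relative errors in quadrature, weighted by exponent:
  (½·δc/c)² = (0.5×0.0380)² = 0.000361;  (2·δr/r)² = (2×0.110)² = 0.0484;  (-3·δp/p)² = (-3×0.110)² = 0.109;  (-3·δq/q)² = (-3×0.0860)² = 0.0666
δQ/Q = √(0.224) = 0.474
Q = 0.0450, so δQ = 0.474 × 0.0450 = 0.0213.

0.0213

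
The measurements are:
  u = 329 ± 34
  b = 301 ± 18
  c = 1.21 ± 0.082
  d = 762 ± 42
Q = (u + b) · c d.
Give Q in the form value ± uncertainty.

Let w = u + b = 630. δw = √(δu² + δb²) = √(1160 + 324) = 38.5, so δw/w = 0.0611.
Q is then a monomial in w, c, d:
δQ/Q = √((δw/w)² + (1·δc/c)² + (1·δd/d)²) = √(0.00373 + 0.00459 + 0.00304) = 0.107
Q = 5.81e+05, so δQ = 0.107 × 5.81e+05 = 61900.

(5.81 ± 0.619) × 10^5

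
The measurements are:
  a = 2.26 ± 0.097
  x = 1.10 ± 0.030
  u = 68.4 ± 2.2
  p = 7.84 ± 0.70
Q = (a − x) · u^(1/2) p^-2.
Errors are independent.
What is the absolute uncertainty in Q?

0.0311

Let w = a − x = 1.16. δw = √(δa² + δx²) = √(0.00941 + 0.000900) = 0.102, so δw/w = 0.0875.
Q is then a monomial in w, u, p:
δQ/Q = √((δw/w)² + (½·δu/u)² + (-2·δp/p)²) = √(0.00766 + 0.000259 + 0.0319) = 0.200
Q = 0.156, so δQ = 0.200 × 0.156 = 0.0311.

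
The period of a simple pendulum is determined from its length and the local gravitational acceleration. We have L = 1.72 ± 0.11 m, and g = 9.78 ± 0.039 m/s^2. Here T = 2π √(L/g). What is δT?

T is a product of powers, so relative uncertainties combine in quadrature:
  (½·δL/L)² = (0.5×0.0640)² = 0.00102;  (−½·δg/g)² = (-0.5×0.00399)² = 3.98e-06
δT/T = √(0.00103) = 0.0320
T = 2.63 s, so δT = 0.0320 × 2.63 = 0.0844 s.

0.0844 s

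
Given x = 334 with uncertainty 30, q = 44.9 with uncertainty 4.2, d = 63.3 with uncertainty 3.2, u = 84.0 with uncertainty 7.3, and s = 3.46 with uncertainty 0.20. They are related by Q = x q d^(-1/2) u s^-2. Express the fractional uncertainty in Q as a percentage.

19.6%

Products/powers → add relative errors in quadrature, weighted by exponent:
  (1·δx/x)² = (1×0.0898)² = 0.00807;  (1·δq/q)² = (1×0.0935)² = 0.00875;  (−½·δd/d)² = (-0.5×0.0506)² = 0.000639;  (1·δu/u)² = (1×0.0869)² = 0.00755;  (-2·δs/s)² = (-2×0.0578)² = 0.0134
δQ/Q = √(0.0384) = 0.196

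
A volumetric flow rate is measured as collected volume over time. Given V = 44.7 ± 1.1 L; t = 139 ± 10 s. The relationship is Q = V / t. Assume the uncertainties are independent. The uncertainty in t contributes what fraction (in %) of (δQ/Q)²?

(δQ/Q)² = (1·δV/V)² + (-1·δt/t)²
  V term: (1×0.0246)² = 0.000606
  t term: (-1×0.0719)² = 0.00518
Total = 0.00578. Share from t = 0.00518/0.00578 = 0.895.

89.5%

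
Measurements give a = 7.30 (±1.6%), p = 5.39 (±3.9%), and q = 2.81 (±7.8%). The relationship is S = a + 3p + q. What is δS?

For a sum/difference, combine absolute errors in quadrature:
  (δa)² = 0.0136;  (3·δp)² = 0.398;  (δq)² = 0.0480
δS = √(0.459) = 0.678

0.678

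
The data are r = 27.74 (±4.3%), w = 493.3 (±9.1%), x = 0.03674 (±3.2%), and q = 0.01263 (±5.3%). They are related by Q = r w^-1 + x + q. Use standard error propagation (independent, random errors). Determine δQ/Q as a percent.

5.51%

Let p = r·w^-1 = 0.05623. δp/p = √((1·δr/r)² + (-1·δw/w)²) = √(0.00185 + 0.00828) = 0.101, so δp = 0.00566.
Q = p + x + q: δQ = √(δp² + δx² + δq²) = √(3.2e-05 + 1.38e-06 + 4.48e-07) = 0.00582
Q = 0.1056, so δQ/Q = 0.00582/0.1056 = 0.0551.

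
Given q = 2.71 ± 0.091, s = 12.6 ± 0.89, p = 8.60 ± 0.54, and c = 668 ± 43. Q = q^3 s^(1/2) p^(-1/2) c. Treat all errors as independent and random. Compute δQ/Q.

Each factor contributes (exponent × relative error)² to (δQ/Q)²:
  (3·δq/q)² = (3×0.0336)² = 0.0101;  (½·δs/s)² = (0.5×0.0706)² = 0.00125;  (−½·δp/p)² = (-0.5×0.0628)² = 0.000986;  (1·δc/c)² = (1×0.0644)² = 0.00414
δQ/Q = √(0.0165) = 0.129

0.129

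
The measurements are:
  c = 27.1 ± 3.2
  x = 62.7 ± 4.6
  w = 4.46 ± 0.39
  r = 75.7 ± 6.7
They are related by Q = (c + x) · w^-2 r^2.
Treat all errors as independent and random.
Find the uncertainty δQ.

6640

Let u = c + x = 89.8. δu = √(δc² + δx²) = √(10.2 + 21.2) = 5.60, so δu/u = 0.0624.
Q is then a monomial in u, w, r:
δQ/Q = √((δu/u)² + (-2·δw/w)² + (2·δr/r)²) = √(0.00389 + 0.0306 + 0.0313) = 0.257
Q = 25900, so δQ = 0.257 × 25900 = 6640.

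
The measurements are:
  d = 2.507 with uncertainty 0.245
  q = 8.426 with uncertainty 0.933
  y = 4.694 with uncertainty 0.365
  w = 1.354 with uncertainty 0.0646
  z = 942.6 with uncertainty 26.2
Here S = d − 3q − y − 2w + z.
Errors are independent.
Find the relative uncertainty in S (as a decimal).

0.0289

S is a linear combination, so absolute uncertainties add in quadrature:
  (δd)² = 0.0600;  (3·δq)² = 7.83;  (δy)² = 0.133;  (2·δw)² = 0.0167;  (δz)² = 686
δS = √(694) = 26.4
S = 912.4, so δS/S = 26.4/912.4 = 0.0289.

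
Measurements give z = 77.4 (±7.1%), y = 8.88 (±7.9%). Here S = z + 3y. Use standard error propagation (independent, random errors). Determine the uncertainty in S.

5.88

For a sum/difference, combine absolute errors in quadrature:
  (δz)² = 30.2;  (3·δy)² = 4.43
δS = √(34.6) = 5.88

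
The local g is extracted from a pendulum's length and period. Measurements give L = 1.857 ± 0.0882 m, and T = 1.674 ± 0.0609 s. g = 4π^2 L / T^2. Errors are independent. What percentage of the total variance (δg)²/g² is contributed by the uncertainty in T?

(δg/g)² = (1·δL/L)² + (-2·δT/T)²
  L term: (1×0.0475)² = 0.00226
  T term: (-2×0.0364)² = 0.00529
Total = 0.00755. Share from T = 0.00529/0.00755 = 0.701.

70.1%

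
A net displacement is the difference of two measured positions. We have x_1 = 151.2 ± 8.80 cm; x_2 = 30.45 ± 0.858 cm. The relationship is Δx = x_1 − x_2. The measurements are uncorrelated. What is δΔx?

8.84 cm

Sums and differences: (δΔx)² = Σ (cᵢ δxᵢ)².
  (δx_1)² = 77.4;  (δx_2)² = 0.736
δΔx = √(78.2) = 8.84 cm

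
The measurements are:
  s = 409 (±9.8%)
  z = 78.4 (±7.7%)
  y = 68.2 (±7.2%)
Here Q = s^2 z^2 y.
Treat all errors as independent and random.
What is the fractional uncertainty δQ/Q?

Q is a product of powers, so relative uncertainties combine in quadrature:
  (2·δs/s)² = (2×0.0980)² = 0.0384;  (2·δz/z)² = (2×0.0770)² = 0.0237;  (1·δy/y)² = (1×0.0720)² = 0.00518
δQ/Q = √(0.0673) = 0.259

0.259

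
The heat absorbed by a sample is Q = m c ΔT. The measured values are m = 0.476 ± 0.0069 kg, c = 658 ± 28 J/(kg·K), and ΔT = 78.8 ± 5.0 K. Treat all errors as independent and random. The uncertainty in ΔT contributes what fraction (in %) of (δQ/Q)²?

66.6%

(δQ/Q)² = (1·δm/m)² + (1·δc/c)² + (1·δΔT/ΔT)²
  m term: (1×0.0145)² = 0.000210
  c term: (1×0.0426)² = 0.00181
  ΔT term: (1×0.0635)² = 0.00403
Total = 0.00605. Share from ΔT = 0.00403/0.00605 = 0.666.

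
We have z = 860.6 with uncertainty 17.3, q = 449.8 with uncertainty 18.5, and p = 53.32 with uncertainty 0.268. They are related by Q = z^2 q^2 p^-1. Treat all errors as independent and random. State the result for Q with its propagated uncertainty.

(2.810 ± 0.258) × 10^9

Each factor contributes (exponent × relative error)² to (δQ/Q)²:
  (2·δz/z)² = (2×0.0201)² = 0.00162;  (2·δq/q)² = (2×0.0411)² = 0.00677;  (-1·δp/p)² = (-1×0.00503)² = 2.53e-05
δQ/Q = √(0.00841) = 0.0917
Q = 2.81e+09, so δQ = 0.0917 × 2.81e+09 = 2.58e+08.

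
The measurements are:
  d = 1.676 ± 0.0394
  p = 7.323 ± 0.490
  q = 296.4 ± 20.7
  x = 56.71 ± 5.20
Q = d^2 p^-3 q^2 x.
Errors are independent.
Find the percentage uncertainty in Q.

Products/powers → add relative errors in quadrature, weighted by exponent:
  (2·δd/d)² = (2×0.0235)² = 0.00221;  (-3·δp/p)² = (-3×0.0669)² = 0.0403;  (2·δq/q)² = (2×0.0698)² = 0.0195;  (1·δx/x)² = (1×0.0917)² = 0.00841
δQ/Q = √(0.0704) = 0.265

26.5%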